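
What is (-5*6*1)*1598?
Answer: -47940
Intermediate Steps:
(-5*6*1)*1598 = -30*1*1598 = -30*1598 = -47940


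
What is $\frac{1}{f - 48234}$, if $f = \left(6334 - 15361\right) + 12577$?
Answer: $- \frac{1}{44684} \approx -2.2379 \cdot 10^{-5}$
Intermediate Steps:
$f = 3550$ ($f = -9027 + 12577 = 3550$)
$\frac{1}{f - 48234} = \frac{1}{3550 - 48234} = \frac{1}{-44684} = - \frac{1}{44684}$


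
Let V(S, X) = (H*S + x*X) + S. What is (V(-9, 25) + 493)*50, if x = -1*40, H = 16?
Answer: -33000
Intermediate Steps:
x = -40
V(S, X) = -40*X + 17*S (V(S, X) = (16*S - 40*X) + S = (-40*X + 16*S) + S = -40*X + 17*S)
(V(-9, 25) + 493)*50 = ((-40*25 + 17*(-9)) + 493)*50 = ((-1000 - 153) + 493)*50 = (-1153 + 493)*50 = -660*50 = -33000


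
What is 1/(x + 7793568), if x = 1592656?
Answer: 1/9386224 ≈ 1.0654e-7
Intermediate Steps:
1/(x + 7793568) = 1/(1592656 + 7793568) = 1/9386224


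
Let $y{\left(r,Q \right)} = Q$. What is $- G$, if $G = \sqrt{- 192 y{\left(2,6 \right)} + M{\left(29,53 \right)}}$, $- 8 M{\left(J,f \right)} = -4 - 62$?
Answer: $- \frac{5 i \sqrt{183}}{2} \approx - 33.819 i$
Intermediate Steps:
$M{\left(J,f \right)} = \frac{33}{4}$ ($M{\left(J,f \right)} = - \frac{-4 - 62}{8} = \left(- \frac{1}{8}\right) \left(-66\right) = \frac{33}{4}$)
$G = \frac{5 i \sqrt{183}}{2}$ ($G = \sqrt{\left(-192\right) 6 + \frac{33}{4}} = \sqrt{-1152 + \frac{33}{4}} = \sqrt{- \frac{4575}{4}} = \frac{5 i \sqrt{183}}{2} \approx 33.819 i$)
$- G = - \frac{5 i \sqrt{183}}{2}$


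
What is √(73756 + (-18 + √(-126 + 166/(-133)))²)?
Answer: 2*√(327037557 - 2394*I*√562723)/133 ≈ 271.94 - 0.74665*I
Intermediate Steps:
√(73756 + (-18 + √(-126 + 166/(-133)))²) = √(73756 + (-18 + √(-126 + 166*(-1/133)))²) = √(73756 + (-18 + √(-126 - 166/133))²) = √(73756 + (-18 + √(-16924/133))²) = √(73756 + (-18 + 2*I*√562723/133)²)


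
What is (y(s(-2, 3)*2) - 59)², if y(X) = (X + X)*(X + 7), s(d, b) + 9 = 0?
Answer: 113569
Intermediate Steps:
s(d, b) = -9 (s(d, b) = -9 + 0 = -9)
y(X) = 2*X*(7 + X) (y(X) = (2*X)*(7 + X) = 2*X*(7 + X))
(y(s(-2, 3)*2) - 59)² = (2*(-9*2)*(7 - 9*2) - 59)² = (2*(-18)*(7 - 18) - 59)² = (2*(-18)*(-11) - 59)² = (396 - 59)² = 337² = 113569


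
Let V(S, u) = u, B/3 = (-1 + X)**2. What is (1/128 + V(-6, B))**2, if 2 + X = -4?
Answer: 354079489/16384 ≈ 21611.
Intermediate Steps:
X = -6 (X = -2 - 4 = -6)
B = 147 (B = 3*(-1 - 6)**2 = 3*(-7)**2 = 3*49 = 147)
(1/128 + V(-6, B))**2 = (1/128 + 147)**2 = (18817/128)**2 = 354079489/16384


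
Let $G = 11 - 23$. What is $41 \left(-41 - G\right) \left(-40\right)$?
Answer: $47560$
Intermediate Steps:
$G = -12$
$41 \left(-41 - G\right) \left(-40\right) = 41 \left(-41 - -12\right) \left(-40\right) = 41 \left(-41 + 12\right) \left(-40\right) = 41 \left(-29\right) \left(-40\right) = \left(-1189\right) \left(-40\right) = 47560$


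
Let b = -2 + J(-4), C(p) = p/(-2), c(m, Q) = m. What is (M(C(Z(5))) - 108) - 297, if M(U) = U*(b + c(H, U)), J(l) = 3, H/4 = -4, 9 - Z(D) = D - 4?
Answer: -345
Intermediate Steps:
Z(D) = 13 - D (Z(D) = 9 - (D - 4) = 9 - (-4 + D) = 9 + (4 - D) = 13 - D)
H = -16 (H = 4*(-4) = -16)
C(p) = -p/2 (C(p) = p*(-1/2) = -p/2)
b = 1 (b = -2 + 3 = 1)
M(U) = -15*U (M(U) = U*(1 - 16) = U*(-15) = -15*U)
(M(C(Z(5))) - 108) - 297 = (-(-15)*(13 - 1*5)/2 - 108) - 297 = (-(-15)*(13 - 5)/2 - 108) - 297 = (-(-15)*8/2 - 108) - 297 = (-15*(-4) - 108) - 297 = (60 - 108) - 297 = -48 - 297 = -345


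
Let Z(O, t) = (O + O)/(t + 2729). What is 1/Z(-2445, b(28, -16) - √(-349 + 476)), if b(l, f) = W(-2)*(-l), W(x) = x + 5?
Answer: -529/978 + √127/4890 ≈ -0.53860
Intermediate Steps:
W(x) = 5 + x
b(l, f) = -3*l (b(l, f) = (5 - 2)*(-l) = 3*(-l) = -3*l)
Z(O, t) = 2*O/(2729 + t) (Z(O, t) = (2*O)/(2729 + t) = 2*O/(2729 + t))
1/Z(-2445, b(28, -16) - √(-349 + 476)) = 1/(2*(-2445)/(2729 + (-3*28 - √(-349 + 476)))) = 1/(2*(-2445)/(2729 + (-84 - √127))) = 1/(2*(-2445)/(2645 - √127)) = 1/(-4890/(2645 - √127)) = -529/978 + √127/4890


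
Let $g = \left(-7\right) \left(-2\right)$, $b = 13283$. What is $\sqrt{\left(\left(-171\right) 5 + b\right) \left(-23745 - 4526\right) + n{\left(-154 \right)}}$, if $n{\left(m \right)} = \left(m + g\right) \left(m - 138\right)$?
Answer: $2 i \sqrt{87827777} \approx 18743.0 i$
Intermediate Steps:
$g = 14$
$n{\left(m \right)} = \left(-138 + m\right) \left(14 + m\right)$ ($n{\left(m \right)} = \left(m + 14\right) \left(m - 138\right) = \left(14 + m\right) \left(-138 + m\right) = \left(-138 + m\right) \left(14 + m\right)$)
$\sqrt{\left(\left(-171\right) 5 + b\right) \left(-23745 - 4526\right) + n{\left(-154 \right)}} = \sqrt{\left(\left(-171\right) 5 + 13283\right) \left(-23745 - 4526\right) - \left(-17164 - 23716\right)} = \sqrt{\left(-855 + 13283\right) \left(-28271\right) + \left(-1932 + 23716 + 19096\right)} = \sqrt{12428 \left(-28271\right) + 40880} = \sqrt{-351351988 + 40880} = \sqrt{-351311108} = 2 i \sqrt{87827777}$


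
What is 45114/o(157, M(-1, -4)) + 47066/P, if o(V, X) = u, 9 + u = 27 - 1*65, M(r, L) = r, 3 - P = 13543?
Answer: -306527831/318190 ≈ -963.35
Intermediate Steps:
P = -13540 (P = 3 - 1*13543 = 3 - 13543 = -13540)
u = -47 (u = -9 + (27 - 1*65) = -9 + (27 - 65) = -9 - 38 = -47)
o(V, X) = -47
45114/o(157, M(-1, -4)) + 47066/P = 45114/(-47) + 47066/(-13540) = 45114*(-1/47) + 47066*(-1/13540) = -45114/47 - 23533/6770 = -306527831/318190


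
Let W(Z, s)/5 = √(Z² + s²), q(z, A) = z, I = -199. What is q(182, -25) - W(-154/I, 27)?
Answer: 182 - 5*√28892845/199 ≈ 46.945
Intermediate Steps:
W(Z, s) = 5*√(Z² + s²)
q(182, -25) - W(-154/I, 27) = 182 - 5*√((-154/(-199))² + 27²) = 182 - 5*√((-154*(-1/199))² + 729) = 182 - 5*√((154/199)² + 729) = 182 - 5*√(23716/39601 + 729) = 182 - 5*√(28892845/39601) = 182 - 5*√28892845/199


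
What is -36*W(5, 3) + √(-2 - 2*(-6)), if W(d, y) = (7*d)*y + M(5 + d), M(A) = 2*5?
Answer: -4140 + √10 ≈ -4136.8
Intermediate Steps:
M(A) = 10
W(d, y) = 10 + 7*d*y (W(d, y) = (7*d)*y + 10 = 7*d*y + 10 = 10 + 7*d*y)
-36*W(5, 3) + √(-2 - 2*(-6)) = -36*(10 + 7*5*3) + √(-2 - 2*(-6)) = -36*(10 + 105) + √(-2 + 12) = -36*115 + √10 = -4140 + √10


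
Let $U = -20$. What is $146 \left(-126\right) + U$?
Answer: $-18416$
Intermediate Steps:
$146 \left(-126\right) + U = 146 \left(-126\right) - 20 = -18396 - 20 = -18416$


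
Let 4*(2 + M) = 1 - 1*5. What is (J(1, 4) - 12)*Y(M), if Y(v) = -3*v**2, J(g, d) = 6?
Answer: 162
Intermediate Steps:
M = -3 (M = -2 + (1 - 1*5)/4 = -2 + (1 - 5)/4 = -2 + (1/4)*(-4) = -2 - 1 = -3)
(J(1, 4) - 12)*Y(M) = (6 - 12)*(-3*(-3)**2) = -(-18)*9 = -6*(-27) = 162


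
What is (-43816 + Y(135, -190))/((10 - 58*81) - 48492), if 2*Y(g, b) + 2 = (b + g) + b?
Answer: 87879/106360 ≈ 0.82624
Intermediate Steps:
Y(g, b) = -1 + b + g/2 (Y(g, b) = -1 + ((b + g) + b)/2 = -1 + (g + 2*b)/2 = -1 + (b + g/2) = -1 + b + g/2)
(-43816 + Y(135, -190))/((10 - 58*81) - 48492) = (-43816 + (-1 - 190 + (½)*135))/((10 - 58*81) - 48492) = (-43816 + (-1 - 190 + 135/2))/((10 - 4698) - 48492) = (-43816 - 247/2)/(-4688 - 48492) = -87879/2/(-53180) = -87879/2*(-1/53180) = 87879/106360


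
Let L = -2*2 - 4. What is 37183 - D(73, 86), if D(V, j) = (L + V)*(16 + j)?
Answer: 30553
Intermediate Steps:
L = -8 (L = -4 - 4 = -8)
D(V, j) = (-8 + V)*(16 + j)
37183 - D(73, 86) = 37183 - (-128 - 8*86 + 16*73 + 73*86) = 37183 - (-128 - 688 + 1168 + 6278) = 37183 - 1*6630 = 37183 - 6630 = 30553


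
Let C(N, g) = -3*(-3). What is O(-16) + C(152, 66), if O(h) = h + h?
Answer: -23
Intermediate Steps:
O(h) = 2*h
C(N, g) = 9
O(-16) + C(152, 66) = 2*(-16) + 9 = -32 + 9 = -23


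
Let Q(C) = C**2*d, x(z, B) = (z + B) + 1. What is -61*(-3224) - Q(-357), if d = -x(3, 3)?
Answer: 1088807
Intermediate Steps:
x(z, B) = 1 + B + z (x(z, B) = (B + z) + 1 = 1 + B + z)
d = -7 (d = -(1 + 3 + 3) = -1*7 = -7)
Q(C) = -7*C**2 (Q(C) = C**2*(-7) = -7*C**2)
-61*(-3224) - Q(-357) = -61*(-3224) - (-7)*(-357)**2 = 196664 - (-7)*127449 = 196664 - 1*(-892143) = 196664 + 892143 = 1088807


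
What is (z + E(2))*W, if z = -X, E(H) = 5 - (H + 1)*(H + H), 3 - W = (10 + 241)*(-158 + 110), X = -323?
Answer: 3808116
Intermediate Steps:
W = 12051 (W = 3 - (10 + 241)*(-158 + 110) = 3 - 251*(-48) = 3 - 1*(-12048) = 3 + 12048 = 12051)
E(H) = 5 - 2*H*(1 + H) (E(H) = 5 - (1 + H)*2*H = 5 - 2*H*(1 + H))
z = 323 (z = -1*(-323) = 323)
(z + E(2))*W = (323 + (5 - 2*2 - 2*2**2))*12051 = (323 + (5 - 4 - 2*4))*12051 = (323 + (5 - 4 - 8))*12051 = (323 - 7)*12051 = 316*12051 = 3808116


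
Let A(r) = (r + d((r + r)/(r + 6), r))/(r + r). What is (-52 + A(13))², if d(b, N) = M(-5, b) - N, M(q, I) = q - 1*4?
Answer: 1852321/676 ≈ 2740.1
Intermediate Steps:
M(q, I) = -4 + q (M(q, I) = q - 4 = -4 + q)
d(b, N) = -9 - N (d(b, N) = (-4 - 5) - N = -9 - N)
A(r) = -9/(2*r) (A(r) = (r + (-9 - r))/(r + r) = -9*1/(2*r) = -9/(2*r))
(-52 + A(13))² = (-52 - 9/2/13)² = (-52 - 9/2*1/13)² = (-52 - 9/26)² = (-1361/26)² = 1852321/676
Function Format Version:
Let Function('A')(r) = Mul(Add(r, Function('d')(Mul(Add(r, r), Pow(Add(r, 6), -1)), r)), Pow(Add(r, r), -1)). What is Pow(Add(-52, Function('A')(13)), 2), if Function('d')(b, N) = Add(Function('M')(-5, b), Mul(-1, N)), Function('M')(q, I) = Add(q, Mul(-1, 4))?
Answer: Rational(1852321, 676) ≈ 2740.1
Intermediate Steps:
Function('M')(q, I) = Add(-4, q) (Function('M')(q, I) = Add(q, -4) = Add(-4, q))
Function('d')(b, N) = Add(-9, Mul(-1, N)) (Function('d')(b, N) = Add(Add(-4, -5), Mul(-1, N)) = Add(-9, Mul(-1, N)))
Function('A')(r) = Mul(Rational(-9, 2), Pow(r, -1)) (Function('A')(r) = Mul(Add(r, Add(-9, Mul(-1, r))), Pow(Add(r, r), -1)) = Mul(-9, Pow(Mul(2, r), -1)) = Mul(-9, Mul(Rational(1, 2), Pow(r, -1))) = Mul(Rational(-9, 2), Pow(r, -1)))
Pow(Add(-52, Function('A')(13)), 2) = Pow(Add(-52, Mul(Rational(-9, 2), Pow(13, -1))), 2) = Pow(Add(-52, Mul(Rational(-9, 2), Rational(1, 13))), 2) = Pow(Add(-52, Rational(-9, 26)), 2) = Pow(Rational(-1361, 26), 2) = Rational(1852321, 676)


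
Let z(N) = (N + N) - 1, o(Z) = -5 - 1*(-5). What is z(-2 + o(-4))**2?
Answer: 25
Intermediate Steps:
o(Z) = 0 (o(Z) = -5 + 5 = 0)
z(N) = -1 + 2*N (z(N) = 2*N - 1 = -1 + 2*N)
z(-2 + o(-4))**2 = (-1 + 2*(-2 + 0))**2 = (-1 + 2*(-2))**2 = (-1 - 4)**2 = (-5)**2 = 25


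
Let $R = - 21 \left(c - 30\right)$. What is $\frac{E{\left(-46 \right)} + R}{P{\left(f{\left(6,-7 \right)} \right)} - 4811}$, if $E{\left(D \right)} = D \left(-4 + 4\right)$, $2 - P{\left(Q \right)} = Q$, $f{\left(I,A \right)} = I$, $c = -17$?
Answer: $- \frac{329}{1605} \approx -0.20498$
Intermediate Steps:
$P{\left(Q \right)} = 2 - Q$
$R = 987$ ($R = - 21 \left(-17 - 30\right) = \left(-21\right) \left(-47\right) = 987$)
$E{\left(D \right)} = 0$ ($E{\left(D \right)} = D 0 = 0$)
$\frac{E{\left(-46 \right)} + R}{P{\left(f{\left(6,-7 \right)} \right)} - 4811} = \frac{0 + 987}{\left(2 - 6\right) - 4811} = \frac{987}{\left(2 - 6\right) - 4811} = \frac{987}{-4 - 4811} = \frac{987}{-4815} = 987 \left(- \frac{1}{4815}\right) = - \frac{329}{1605}$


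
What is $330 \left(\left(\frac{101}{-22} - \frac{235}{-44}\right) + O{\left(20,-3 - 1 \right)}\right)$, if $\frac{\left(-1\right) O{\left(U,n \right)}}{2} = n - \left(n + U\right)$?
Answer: $\frac{26895}{2} \approx 13448.0$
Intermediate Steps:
$O{\left(U,n \right)} = 2 U$ ($O{\left(U,n \right)} = - 2 \left(n - \left(n + U\right)\right) = - 2 \left(n - \left(U + n\right)\right) = - 2 \left(- U\right) = 2 U$)
$330 \left(\left(\frac{101}{-22} - \frac{235}{-44}\right) + O{\left(20,-3 - 1 \right)}\right) = 330 \left(\left(\frac{101}{-22} - \frac{235}{-44}\right) + 2 \cdot 20\right) = 330 \left(\left(101 \left(- \frac{1}{22}\right) - - \frac{235}{44}\right) + 40\right) = 330 \left(\left(- \frac{101}{22} + \frac{235}{44}\right) + 40\right) = 330 \left(\frac{3}{4} + 40\right) = 330 \cdot \frac{163}{4} = \frac{26895}{2}$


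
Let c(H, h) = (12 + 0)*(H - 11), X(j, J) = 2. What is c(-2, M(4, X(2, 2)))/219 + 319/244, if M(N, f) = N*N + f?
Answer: 10599/17812 ≈ 0.59505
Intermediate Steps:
M(N, f) = f + N² (M(N, f) = N² + f = f + N²)
c(H, h) = -132 + 12*H (c(H, h) = 12*(-11 + H) = -132 + 12*H)
c(-2, M(4, X(2, 2)))/219 + 319/244 = (-132 + 12*(-2))/219 + 319/244 = (-132 - 24)*(1/219) + 319*(1/244) = -156*1/219 + 319/244 = -52/73 + 319/244 = 10599/17812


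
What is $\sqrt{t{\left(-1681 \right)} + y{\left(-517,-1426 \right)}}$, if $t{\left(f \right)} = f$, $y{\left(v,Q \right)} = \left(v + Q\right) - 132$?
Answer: $2 i \sqrt{939} \approx 61.286 i$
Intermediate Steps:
$y{\left(v,Q \right)} = -132 + Q + v$ ($y{\left(v,Q \right)} = \left(Q + v\right) - 132 = -132 + Q + v$)
$\sqrt{t{\left(-1681 \right)} + y{\left(-517,-1426 \right)}} = \sqrt{-1681 - 2075} = \sqrt{-3756} = 2 i \sqrt{939}$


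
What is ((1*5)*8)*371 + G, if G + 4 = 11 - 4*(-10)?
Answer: 14887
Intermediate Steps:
G = 47 (G = -4 + (11 - 4*(-10)) = -4 + (11 + 40) = -4 + 51 = 47)
((1*5)*8)*371 + G = ((1*5)*8)*371 + 47 = (5*8)*371 + 47 = 40*371 + 47 = 14840 + 47 = 14887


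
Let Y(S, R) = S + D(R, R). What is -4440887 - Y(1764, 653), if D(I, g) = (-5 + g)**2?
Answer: -4862555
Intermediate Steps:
Y(S, R) = S + (-5 + R)**2
-4440887 - Y(1764, 653) = -4440887 - (1764 + (-5 + 653)**2) = -4440887 - (1764 + 648**2) = -4440887 - (1764 + 419904) = -4440887 - 1*421668 = -4440887 - 421668 = -4862555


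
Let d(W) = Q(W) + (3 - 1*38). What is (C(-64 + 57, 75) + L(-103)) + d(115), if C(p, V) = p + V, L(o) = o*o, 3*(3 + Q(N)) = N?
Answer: 32032/3 ≈ 10677.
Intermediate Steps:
Q(N) = -3 + N/3
L(o) = o**2
d(W) = -38 + W/3 (d(W) = (-3 + W/3) + (3 - 1*38) = (-3 + W/3) + (3 - 38) = (-3 + W/3) - 35 = -38 + W/3)
C(p, V) = V + p
(C(-64 + 57, 75) + L(-103)) + d(115) = ((75 + (-64 + 57)) + (-103)**2) + (-38 + (1/3)*115) = ((75 - 7) + 10609) + (-38 + 115/3) = (68 + 10609) + 1/3 = 10677 + 1/3 = 32032/3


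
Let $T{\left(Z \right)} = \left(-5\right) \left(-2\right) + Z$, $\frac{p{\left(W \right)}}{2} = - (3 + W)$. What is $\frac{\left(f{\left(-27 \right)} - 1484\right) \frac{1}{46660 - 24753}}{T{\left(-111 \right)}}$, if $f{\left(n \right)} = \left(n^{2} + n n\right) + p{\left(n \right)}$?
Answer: $- \frac{22}{2212607} \approx -9.943 \cdot 10^{-6}$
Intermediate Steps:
$p{\left(W \right)} = -6 - 2 W$ ($p{\left(W \right)} = 2 \left(- (3 + W)\right) = 2 \left(-3 - W\right) = -6 - 2 W$)
$f{\left(n \right)} = -6 - 2 n + 2 n^{2}$ ($f{\left(n \right)} = \left(n^{2} + n n\right) - \left(6 + 2 n\right) = \left(n^{2} + n^{2}\right) - \left(6 + 2 n\right) = 2 n^{2} - \left(6 + 2 n\right) = -6 - 2 n + 2 n^{2}$)
$T{\left(Z \right)} = 10 + Z$
$\frac{\left(f{\left(-27 \right)} - 1484\right) \frac{1}{46660 - 24753}}{T{\left(-111 \right)}} = \frac{\left(\left(-6 - -54 + 2 \left(-27\right)^{2}\right) - 1484\right) \frac{1}{46660 - 24753}}{10 - 111} = \frac{\left(\left(-6 + 54 + 2 \cdot 729\right) - 1484\right) \frac{1}{21907}}{-101} = \left(\left(-6 + 54 + 1458\right) - 1484\right) \frac{1}{21907} \left(- \frac{1}{101}\right) = \left(1506 - 1484\right) \frac{1}{21907} \left(- \frac{1}{101}\right) = 22 \cdot \frac{1}{21907} \left(- \frac{1}{101}\right) = \frac{22}{21907} \left(- \frac{1}{101}\right) = - \frac{22}{2212607}$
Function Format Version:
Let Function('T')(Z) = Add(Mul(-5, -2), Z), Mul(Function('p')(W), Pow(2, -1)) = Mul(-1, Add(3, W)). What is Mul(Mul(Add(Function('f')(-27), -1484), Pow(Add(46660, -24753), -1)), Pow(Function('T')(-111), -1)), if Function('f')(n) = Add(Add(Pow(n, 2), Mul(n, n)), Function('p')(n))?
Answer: Rational(-22, 2212607) ≈ -9.9430e-6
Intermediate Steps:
Function('p')(W) = Add(-6, Mul(-2, W)) (Function('p')(W) = Mul(2, Mul(-1, Add(3, W))) = Mul(2, Add(-3, Mul(-1, W))) = Add(-6, Mul(-2, W)))
Function('f')(n) = Add(-6, Mul(-2, n), Mul(2, Pow(n, 2))) (Function('f')(n) = Add(Add(Pow(n, 2), Mul(n, n)), Add(-6, Mul(-2, n))) = Add(Add(Pow(n, 2), Pow(n, 2)), Add(-6, Mul(-2, n))) = Add(Mul(2, Pow(n, 2)), Add(-6, Mul(-2, n))) = Add(-6, Mul(-2, n), Mul(2, Pow(n, 2))))
Function('T')(Z) = Add(10, Z)
Mul(Mul(Add(Function('f')(-27), -1484), Pow(Add(46660, -24753), -1)), Pow(Function('T')(-111), -1)) = Mul(Mul(Add(Add(-6, Mul(-2, -27), Mul(2, Pow(-27, 2))), -1484), Pow(Add(46660, -24753), -1)), Pow(Add(10, -111), -1)) = Mul(Mul(Add(Add(-6, 54, Mul(2, 729)), -1484), Pow(21907, -1)), Pow(-101, -1)) = Mul(Mul(Add(Add(-6, 54, 1458), -1484), Rational(1, 21907)), Rational(-1, 101)) = Mul(Mul(Add(1506, -1484), Rational(1, 21907)), Rational(-1, 101)) = Mul(Mul(22, Rational(1, 21907)), Rational(-1, 101)) = Mul(Rational(22, 21907), Rational(-1, 101)) = Rational(-22, 2212607)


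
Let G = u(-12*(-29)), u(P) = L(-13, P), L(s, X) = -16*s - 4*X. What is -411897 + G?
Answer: -413081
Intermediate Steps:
u(P) = 208 - 4*P (u(P) = -16*(-13) - 4*P = 208 - 4*P)
G = -1184 (G = 208 - (-48)*(-29) = 208 - 4*348 = 208 - 1392 = -1184)
-411897 + G = -411897 - 1184 = -413081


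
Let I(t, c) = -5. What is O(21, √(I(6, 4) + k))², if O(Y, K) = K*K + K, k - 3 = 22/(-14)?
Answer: 450/49 - 250*I*√7/49 ≈ 9.1837 - 13.499*I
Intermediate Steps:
k = 10/7 (k = 3 + 22/(-14) = 3 + 22*(-1/14) = 3 - 11/7 = 10/7 ≈ 1.4286)
O(Y, K) = K + K² (O(Y, K) = K² + K = K + K²)
O(21, √(I(6, 4) + k))² = (√(-5 + 10/7)*(1 + √(-5 + 10/7)))² = (√(-25/7)*(1 + √(-25/7)))² = ((5*I*√7/7)*(1 + 5*I*√7/7))² = (5*I*√7*(1 + 5*I*√7/7)/7)² = -25*(1 + 5*I*√7/7)²/7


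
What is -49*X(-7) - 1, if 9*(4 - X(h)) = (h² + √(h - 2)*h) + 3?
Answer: 775/9 - 343*I/3 ≈ 86.111 - 114.33*I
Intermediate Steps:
X(h) = 11/3 - h²/9 - h*√(-2 + h)/9 (X(h) = 4 - ((h² + √(h - 2)*h) + 3)/9 = 4 - ((h² + √(-2 + h)*h) + 3)/9 = 4 - ((h² + h*√(-2 + h)) + 3)/9 = 4 - (3 + h² + h*√(-2 + h))/9 = 4 + (-⅓ - h²/9 - h*√(-2 + h)/9) = 11/3 - h²/9 - h*√(-2 + h)/9)
-49*X(-7) - 1 = -49*(11/3 - ⅑*(-7)² - ⅑*(-7)*√(-2 - 7)) - 1 = -49*(11/3 - ⅑*49 - ⅑*(-7)*√(-9)) - 1 = -49*(11/3 - 49/9 - ⅑*(-7)*3*I) - 1 = -49*(11/3 - 49/9 + 7*I/3) - 1 = -49*(-16/9 + 7*I/3) - 1 = (784/9 - 343*I/3) - 1 = 775/9 - 343*I/3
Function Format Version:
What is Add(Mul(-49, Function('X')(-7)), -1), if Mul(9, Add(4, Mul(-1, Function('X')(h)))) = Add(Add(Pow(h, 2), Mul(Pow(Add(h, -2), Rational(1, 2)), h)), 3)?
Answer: Add(Rational(775, 9), Mul(Rational(-343, 3), I)) ≈ Add(86.111, Mul(-114.33, I))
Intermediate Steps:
Function('X')(h) = Add(Rational(11, 3), Mul(Rational(-1, 9), Pow(h, 2)), Mul(Rational(-1, 9), h, Pow(Add(-2, h), Rational(1, 2)))) (Function('X')(h) = Add(4, Mul(Rational(-1, 9), Add(Add(Pow(h, 2), Mul(Pow(Add(h, -2), Rational(1, 2)), h)), 3))) = Add(4, Mul(Rational(-1, 9), Add(Add(Pow(h, 2), Mul(Pow(Add(-2, h), Rational(1, 2)), h)), 3))) = Add(4, Mul(Rational(-1, 9), Add(Add(Pow(h, 2), Mul(h, Pow(Add(-2, h), Rational(1, 2)))), 3))) = Add(4, Mul(Rational(-1, 9), Add(3, Pow(h, 2), Mul(h, Pow(Add(-2, h), Rational(1, 2)))))) = Add(4, Add(Rational(-1, 3), Mul(Rational(-1, 9), Pow(h, 2)), Mul(Rational(-1, 9), h, Pow(Add(-2, h), Rational(1, 2))))) = Add(Rational(11, 3), Mul(Rational(-1, 9), Pow(h, 2)), Mul(Rational(-1, 9), h, Pow(Add(-2, h), Rational(1, 2)))))
Add(Mul(-49, Function('X')(-7)), -1) = Add(Mul(-49, Add(Rational(11, 3), Mul(Rational(-1, 9), Pow(-7, 2)), Mul(Rational(-1, 9), -7, Pow(Add(-2, -7), Rational(1, 2))))), -1) = Add(Mul(-49, Add(Rational(11, 3), Mul(Rational(-1, 9), 49), Mul(Rational(-1, 9), -7, Pow(-9, Rational(1, 2))))), -1) = Add(Mul(-49, Add(Rational(11, 3), Rational(-49, 9), Mul(Rational(-1, 9), -7, Mul(3, I)))), -1) = Add(Mul(-49, Add(Rational(11, 3), Rational(-49, 9), Mul(Rational(7, 3), I))), -1) = Add(Mul(-49, Add(Rational(-16, 9), Mul(Rational(7, 3), I))), -1) = Add(Add(Rational(784, 9), Mul(Rational(-343, 3), I)), -1) = Add(Rational(775, 9), Mul(Rational(-343, 3), I))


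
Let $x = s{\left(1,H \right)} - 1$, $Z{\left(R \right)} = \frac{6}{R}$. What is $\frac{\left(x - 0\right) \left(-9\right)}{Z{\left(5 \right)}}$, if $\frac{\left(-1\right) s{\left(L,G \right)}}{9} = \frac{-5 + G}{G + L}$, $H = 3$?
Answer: $- \frac{105}{4} \approx -26.25$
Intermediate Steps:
$s{\left(L,G \right)} = - \frac{9 \left(-5 + G\right)}{G + L}$ ($s{\left(L,G \right)} = - 9 \frac{-5 + G}{G + L} = - \frac{9 \left(-5 + G\right)}{G + L}$)
$x = \frac{7}{2}$ ($x = \frac{9 \left(5 - 3\right)}{3 + 1} - 1 = \frac{9 \left(5 - 3\right)}{4} - 1 = 9 \cdot \frac{1}{4} \cdot 2 - 1 = \frac{9}{2} - 1 = \frac{7}{2} \approx 3.5$)
$\frac{\left(x - 0\right) \left(-9\right)}{Z{\left(5 \right)}} = \frac{\left(\frac{7}{2} - 0\right) \left(-9\right)}{6 \cdot \frac{1}{5}} = \frac{\left(\frac{7}{2} + 0\right) \left(-9\right)}{6 \cdot \frac{1}{5}} = \frac{\frac{7}{2} \left(-9\right)}{\frac{6}{5}} = \left(- \frac{63}{2}\right) \frac{5}{6} = - \frac{105}{4}$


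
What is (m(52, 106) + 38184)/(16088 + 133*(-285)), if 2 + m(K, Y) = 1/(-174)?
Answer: -6643667/3796158 ≈ -1.7501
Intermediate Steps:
m(K, Y) = -349/174 (m(K, Y) = -2 + 1/(-174) = -2 - 1/174 = -349/174)
(m(52, 106) + 38184)/(16088 + 133*(-285)) = (-349/174 + 38184)/(16088 + 133*(-285)) = 6643667/(174*(16088 - 37905)) = (6643667/174)/(-21817) = (6643667/174)*(-1/21817) = -6643667/3796158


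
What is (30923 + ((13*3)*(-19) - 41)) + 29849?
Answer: 59990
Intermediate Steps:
(30923 + ((13*3)*(-19) - 41)) + 29849 = (30923 + (39*(-19) - 41)) + 29849 = (30923 + (-741 - 41)) + 29849 = (30923 - 782) + 29849 = 30141 + 29849 = 59990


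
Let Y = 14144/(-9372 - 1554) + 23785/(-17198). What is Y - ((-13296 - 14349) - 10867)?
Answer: 3618053819377/93952674 ≈ 38509.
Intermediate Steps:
Y = -251561711/93952674 (Y = 14144/(-10926) + 23785*(-1/17198) = 14144*(-1/10926) - 23785/17198 = -7072/5463 - 23785/17198 = -251561711/93952674 ≈ -2.6775)
Y - ((-13296 - 14349) - 10867) = -251561711/93952674 - ((-13296 - 14349) - 10867) = -251561711/93952674 - (-27645 - 10867) = -251561711/93952674 - 1*(-38512) = -251561711/93952674 + 38512 = 3618053819377/93952674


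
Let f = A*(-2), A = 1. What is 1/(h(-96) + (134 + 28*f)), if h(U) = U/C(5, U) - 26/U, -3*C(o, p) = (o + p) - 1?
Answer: 1104/82955 ≈ 0.013308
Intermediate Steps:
C(o, p) = ⅓ - o/3 - p/3 (C(o, p) = -((o + p) - 1)/3 = -(-1 + o + p)/3 = ⅓ - o/3 - p/3)
f = -2 (f = 1*(-2) = -2)
h(U) = -26/U + U/(-4/3 - U/3) (h(U) = U/(⅓ - ⅓*5 - U/3) - 26/U = U/(⅓ - 5/3 - U/3) - 26/U = U/(-4/3 - U/3) - 26/U = -26/U + U/(-4/3 - U/3))
1/(h(-96) + (134 + 28*f)) = 1/((-104 - 26*(-96) - 3*(-96)²)/((-96)*(4 - 96)) + (134 + 28*(-2))) = 1/(-1/96*(-104 + 2496 - 3*9216)/(-92) + (134 - 56)) = 1/(-1/96*(-1/92)*(-104 + 2496 - 27648) + 78) = 1/(-1/96*(-1/92)*(-25256) + 78) = 1/(-3157/1104 + 78) = 1/(82955/1104) = 1104/82955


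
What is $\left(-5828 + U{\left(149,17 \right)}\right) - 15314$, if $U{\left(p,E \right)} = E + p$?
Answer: $-20976$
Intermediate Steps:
$\left(-5828 + U{\left(149,17 \right)}\right) - 15314 = \left(-5828 + \left(17 + 149\right)\right) - 15314 = \left(-5828 + 166\right) - 15314 = -5662 - 15314 = -20976$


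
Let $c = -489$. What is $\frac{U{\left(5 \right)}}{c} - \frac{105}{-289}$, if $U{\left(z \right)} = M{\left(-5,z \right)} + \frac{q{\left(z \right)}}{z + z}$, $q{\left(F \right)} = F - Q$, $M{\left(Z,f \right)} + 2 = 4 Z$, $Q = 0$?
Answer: $\frac{115117}{282642} \approx 0.40729$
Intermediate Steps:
$M{\left(Z,f \right)} = -2 + 4 Z$
$q{\left(F \right)} = F$ ($q{\left(F \right)} = F - 0 = F + 0 = F$)
$U{\left(z \right)} = - \frac{43}{2}$ ($U{\left(z \right)} = \left(-2 + 4 \left(-5\right)\right) + \frac{z}{z + z} = \left(-2 - 20\right) + \frac{z}{2 z} = -22 + z \frac{1}{2 z} = -22 + \frac{1}{2} = - \frac{43}{2}$)
$\frac{U{\left(5 \right)}}{c} - \frac{105}{-289} = - \frac{43}{2 \left(-489\right)} - \frac{105}{-289} = \left(- \frac{43}{2}\right) \left(- \frac{1}{489}\right) - - \frac{105}{289} = \frac{43}{978} + \frac{105}{289} = \frac{115117}{282642}$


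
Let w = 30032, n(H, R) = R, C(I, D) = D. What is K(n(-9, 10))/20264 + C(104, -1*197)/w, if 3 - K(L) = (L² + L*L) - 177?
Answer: -574081/76071056 ≈ -0.0075466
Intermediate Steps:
K(L) = 180 - 2*L² (K(L) = 3 - ((L² + L*L) - 177) = 3 - ((L² + L²) - 177) = 3 - (2*L² - 177) = 3 - (-177 + 2*L²) = 3 + (177 - 2*L²) = 180 - 2*L²)
K(n(-9, 10))/20264 + C(104, -1*197)/w = (180 - 2*10²)/20264 - 1*197/30032 = (180 - 2*100)*(1/20264) - 197*1/30032 = (180 - 200)*(1/20264) - 197/30032 = -20*1/20264 - 197/30032 = -5/5066 - 197/30032 = -574081/76071056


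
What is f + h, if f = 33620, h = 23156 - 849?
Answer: 55927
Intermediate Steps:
h = 22307
f + h = 33620 + 22307 = 55927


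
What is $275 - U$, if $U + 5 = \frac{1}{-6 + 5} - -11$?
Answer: $270$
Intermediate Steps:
$U = 5$ ($U = -5 + \left(\frac{1}{-6 + 5} - -11\right) = -5 + \left(\frac{1}{-1} + 11\right) = -5 + \left(-1 + 11\right) = -5 + 10 = 5$)
$275 - U = 275 - 5 = 270$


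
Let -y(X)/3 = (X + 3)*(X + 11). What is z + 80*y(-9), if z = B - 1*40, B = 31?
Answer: 2871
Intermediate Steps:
y(X) = -3*(3 + X)*(11 + X) (y(X) = -3*(X + 3)*(X + 11) = -3*(3 + X)*(11 + X))
z = -9 (z = 31 - 1*40 = 31 - 40 = -9)
z + 80*y(-9) = -9 + 80*(-99 - 42*(-9) - 3*(-9)²) = -9 + 80*(-99 + 378 - 3*81) = -9 + 80*(-99 + 378 - 243) = -9 + 80*36 = -9 + 2880 = 2871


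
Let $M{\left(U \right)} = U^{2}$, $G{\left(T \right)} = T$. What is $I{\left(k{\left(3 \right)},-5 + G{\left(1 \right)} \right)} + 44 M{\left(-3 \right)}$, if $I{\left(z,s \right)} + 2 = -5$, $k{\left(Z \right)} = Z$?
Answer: $389$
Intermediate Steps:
$I{\left(z,s \right)} = -7$ ($I{\left(z,s \right)} = -2 - 5 = -7$)
$I{\left(k{\left(3 \right)},-5 + G{\left(1 \right)} \right)} + 44 M{\left(-3 \right)} = -7 + 44 \left(-3\right)^{2} = -7 + 44 \cdot 9 = -7 + 396 = 389$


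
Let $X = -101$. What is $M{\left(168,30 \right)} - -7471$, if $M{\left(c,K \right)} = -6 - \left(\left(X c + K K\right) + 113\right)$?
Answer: $23420$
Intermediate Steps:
$M{\left(c,K \right)} = -119 - K^{2} + 101 c$ ($M{\left(c,K \right)} = -6 - \left(\left(- 101 c + K K\right) + 113\right) = -6 - \left(\left(- 101 c + K^{2}\right) + 113\right) = -6 - \left(\left(K^{2} - 101 c\right) + 113\right) = -6 - \left(113 + K^{2} - 101 c\right) = -119 - K^{2} + 101 c$)
$M{\left(168,30 \right)} - -7471 = \left(-119 - 30^{2} + 101 \cdot 168\right) - -7471 = \left(-119 - 900 + 16968\right) + 7471 = 15949 + 7471 = 23420$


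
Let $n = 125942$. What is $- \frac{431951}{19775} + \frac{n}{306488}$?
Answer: $- \frac{9278378217}{432914300} \approx -21.432$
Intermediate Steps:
$- \frac{431951}{19775} + \frac{n}{306488} = - \frac{431951}{19775} + \frac{125942}{306488} = \left(-431951\right) \frac{1}{19775} + 125942 \cdot \frac{1}{306488} = - \frac{431951}{19775} + \frac{62971}{153244} = - \frac{9278378217}{432914300}$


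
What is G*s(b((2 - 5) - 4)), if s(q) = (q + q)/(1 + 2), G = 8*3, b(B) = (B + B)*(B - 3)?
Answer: 2240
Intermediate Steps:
b(B) = 2*B*(-3 + B) (b(B) = (2*B)*(-3 + B) = 2*B*(-3 + B))
G = 24
s(q) = 2*q/3 (s(q) = (2*q)/3 = (2*q)*(1/3) = 2*q/3)
G*s(b((2 - 5) - 4)) = 24*(2*(2*((2 - 5) - 4)*(-3 + ((2 - 5) - 4)))/3) = 24*(2*(2*(-3 - 4)*(-3 + (-3 - 4)))/3) = 24*(2*(2*(-7)*(-3 - 7))/3) = 24*(2*(2*(-7)*(-10))/3) = 24*((2/3)*140) = 24*(280/3) = 2240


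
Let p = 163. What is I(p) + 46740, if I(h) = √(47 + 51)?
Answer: 46740 + 7*√2 ≈ 46750.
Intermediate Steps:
I(h) = 7*√2 (I(h) = √98 = 7*√2)
I(p) + 46740 = 7*√2 + 46740 = 46740 + 7*√2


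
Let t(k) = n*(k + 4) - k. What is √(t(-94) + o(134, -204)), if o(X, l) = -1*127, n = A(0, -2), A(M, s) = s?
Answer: 7*√3 ≈ 12.124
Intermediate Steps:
n = -2
t(k) = -8 - 3*k (t(k) = -2*(k + 4) - k = -2*(4 + k) - k = (-8 - 2*k) - k = -8 - 3*k)
o(X, l) = -127
√(t(-94) + o(134, -204)) = √((-8 - 3*(-94)) - 127) = √((-8 + 282) - 127) = √(274 - 127) = √147 = 7*√3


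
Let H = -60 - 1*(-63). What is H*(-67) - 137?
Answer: -338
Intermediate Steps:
H = 3 (H = -60 + 63 = 3)
H*(-67) - 137 = 3*(-67) - 137 = -201 - 137 = -338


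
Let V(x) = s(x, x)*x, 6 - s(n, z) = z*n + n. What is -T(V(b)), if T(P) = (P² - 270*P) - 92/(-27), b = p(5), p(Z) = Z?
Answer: -1263692/27 ≈ -46803.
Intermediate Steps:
s(n, z) = 6 - n - n*z (s(n, z) = 6 - (z*n + n) = 6 - (n*z + n) = 6 - (n + n*z) = 6 + (-n - n*z) = 6 - n - n*z)
b = 5
V(x) = x*(6 - x - x²) (V(x) = (6 - x - x*x)*x = (6 - x - x²)*x = x*(6 - x - x²))
T(P) = 92/27 + P² - 270*P (T(P) = (P² - 270*P) - 92*(-1/27) = (P² - 270*P) + 92/27 = 92/27 + P² - 270*P)
-T(V(b)) = -(92/27 + (5*(6 - 1*5 - 1*5²))² - 1350*(6 - 1*5 - 1*5²)) = -(92/27 + (5*(6 - 5 - 1*25))² - 1350*(6 - 5 - 1*25)) = -(92/27 + (5*(6 - 5 - 25))² - 1350*(6 - 5 - 25)) = -(92/27 + (5*(-24))² - 1350*(-24)) = -(92/27 + (-120)² - 270*(-120)) = -(92/27 + 14400 + 32400) = -1*1263692/27 = -1263692/27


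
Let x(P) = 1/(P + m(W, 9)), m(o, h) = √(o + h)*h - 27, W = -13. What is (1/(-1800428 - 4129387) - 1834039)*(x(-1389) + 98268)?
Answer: -178598274280371572911772/990961033725 + 5437755986393*I/330320344575 ≈ -1.8023e+11 + 16.462*I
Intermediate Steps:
m(o, h) = -27 + h*√(h + o) (m(o, h) = √(h + o)*h - 27 = h*√(h + o) - 27 = -27 + h*√(h + o))
x(P) = 1/(-27 + P + 18*I) (x(P) = 1/(P + (-27 + 9*√(9 - 13))) = 1/(P + (-27 + 9*√(-4))) = 1/(P + (-27 + 9*(2*I))) = 1/(P + (-27 + 18*I)) = 1/(-27 + P + 18*I))
(1/(-1800428 - 4129387) - 1834039)*(x(-1389) + 98268) = (1/(-1800428 - 4129387) - 1834039)*(1/(-27 - 1389 + 18*I) + 98268) = (1/(-5929815) - 1834039)*(1/(-1416 + 18*I) + 98268) = (-1/5929815 - 1834039)*((-1416 - 18*I)/2005380 + 98268) = -10875511972786*(98268 + (-1416 - 18*I)/2005380)/5929815 = -356238270180578216/1976605 - 5437755986393*(-1416 - 18*I)/5945766202350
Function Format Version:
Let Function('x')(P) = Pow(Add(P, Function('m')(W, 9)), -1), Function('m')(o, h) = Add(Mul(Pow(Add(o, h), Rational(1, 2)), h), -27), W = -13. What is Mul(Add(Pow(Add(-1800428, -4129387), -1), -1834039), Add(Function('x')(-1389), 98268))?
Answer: Add(Rational(-178598274280371572911772, 990961033725), Mul(Rational(5437755986393, 330320344575), I)) ≈ Add(-1.8023e+11, Mul(16.462, I))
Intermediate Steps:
Function('m')(o, h) = Add(-27, Mul(h, Pow(Add(h, o), Rational(1, 2)))) (Function('m')(o, h) = Add(Mul(Pow(Add(h, o), Rational(1, 2)), h), -27) = Add(Mul(h, Pow(Add(h, o), Rational(1, 2))), -27) = Add(-27, Mul(h, Pow(Add(h, o), Rational(1, 2)))))
Function('x')(P) = Pow(Add(-27, P, Mul(18, I)), -1) (Function('x')(P) = Pow(Add(P, Add(-27, Mul(9, Pow(Add(9, -13), Rational(1, 2))))), -1) = Pow(Add(P, Add(-27, Mul(9, Pow(-4, Rational(1, 2))))), -1) = Pow(Add(P, Add(-27, Mul(9, Mul(2, I)))), -1) = Pow(Add(P, Add(-27, Mul(18, I))), -1) = Pow(Add(-27, P, Mul(18, I)), -1))
Mul(Add(Pow(Add(-1800428, -4129387), -1), -1834039), Add(Function('x')(-1389), 98268)) = Mul(Add(Pow(Add(-1800428, -4129387), -1), -1834039), Add(Pow(Add(-27, -1389, Mul(18, I)), -1), 98268)) = Mul(Add(Pow(-5929815, -1), -1834039), Add(Pow(Add(-1416, Mul(18, I)), -1), 98268)) = Mul(Add(Rational(-1, 5929815), -1834039), Add(Mul(Rational(1, 2005380), Add(-1416, Mul(-18, I))), 98268)) = Mul(Rational(-10875511972786, 5929815), Add(98268, Mul(Rational(1, 2005380), Add(-1416, Mul(-18, I))))) = Add(Rational(-356238270180578216, 1976605), Mul(Rational(-5437755986393, 5945766202350), Add(-1416, Mul(-18, I))))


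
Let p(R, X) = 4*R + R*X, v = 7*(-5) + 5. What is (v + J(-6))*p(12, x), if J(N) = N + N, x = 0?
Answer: -2016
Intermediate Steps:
v = -30 (v = -35 + 5 = -30)
J(N) = 2*N
(v + J(-6))*p(12, x) = (-30 + 2*(-6))*(12*(4 + 0)) = (-30 - 12)*(12*4) = -42*48 = -2016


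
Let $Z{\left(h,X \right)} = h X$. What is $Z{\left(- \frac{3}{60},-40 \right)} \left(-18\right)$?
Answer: $-36$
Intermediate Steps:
$Z{\left(h,X \right)} = X h$
$Z{\left(- \frac{3}{60},-40 \right)} \left(-18\right) = - 40 \left(- \frac{3}{60}\right) \left(-18\right) = - 40 \left(\left(-3\right) \frac{1}{60}\right) \left(-18\right) = \left(-40\right) \left(- \frac{1}{20}\right) \left(-18\right) = 2 \left(-18\right) = -36$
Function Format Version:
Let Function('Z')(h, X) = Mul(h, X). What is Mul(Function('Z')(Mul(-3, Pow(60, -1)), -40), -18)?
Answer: -36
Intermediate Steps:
Function('Z')(h, X) = Mul(X, h)
Mul(Function('Z')(Mul(-3, Pow(60, -1)), -40), -18) = Mul(Mul(-40, Mul(-3, Pow(60, -1))), -18) = Mul(Mul(-40, Mul(-3, Rational(1, 60))), -18) = Mul(Mul(-40, Rational(-1, 20)), -18) = Mul(2, -18) = -36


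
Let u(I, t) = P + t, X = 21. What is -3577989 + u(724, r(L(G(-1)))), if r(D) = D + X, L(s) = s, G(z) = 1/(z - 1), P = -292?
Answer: -7156521/2 ≈ -3.5783e+6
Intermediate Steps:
G(z) = 1/(-1 + z)
r(D) = 21 + D (r(D) = D + 21 = 21 + D)
u(I, t) = -292 + t
-3577989 + u(724, r(L(G(-1)))) = -3577989 + (-292 + (21 + 1/(-1 - 1))) = -3577989 + (-292 + (21 + 1/(-2))) = -3577989 + (-292 + (21 - 1/2)) = -3577989 + (-292 + 41/2) = -3577989 - 543/2 = -7156521/2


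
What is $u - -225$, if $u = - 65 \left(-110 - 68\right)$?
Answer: $11795$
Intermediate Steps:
$u = 11570$ ($u = \left(-65\right) \left(-178\right) = 11570$)
$u - -225 = 11570 - -225 = 11570 + 225 = 11795$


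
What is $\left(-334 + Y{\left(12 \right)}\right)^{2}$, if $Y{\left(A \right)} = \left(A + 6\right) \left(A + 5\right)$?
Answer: $784$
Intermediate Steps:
$Y{\left(A \right)} = \left(5 + A\right) \left(6 + A\right)$ ($Y{\left(A \right)} = \left(6 + A\right) \left(5 + A\right) = \left(5 + A\right) \left(6 + A\right)$)
$\left(-334 + Y{\left(12 \right)}\right)^{2} = \left(-334 + \left(30 + 12^{2} + 11 \cdot 12\right)\right)^{2} = \left(-334 + \left(30 + 144 + 132\right)\right)^{2} = \left(-334 + 306\right)^{2} = \left(-28\right)^{2} = 784$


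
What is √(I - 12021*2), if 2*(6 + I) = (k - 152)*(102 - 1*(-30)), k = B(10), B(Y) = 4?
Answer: 2*I*√8454 ≈ 183.89*I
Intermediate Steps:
k = 4
I = -9774 (I = -6 + ((4 - 152)*(102 - 1*(-30)))/2 = -6 + (-148*(102 + 30))/2 = -6 + (-148*132)/2 = -6 + (½)*(-19536) = -6 - 9768 = -9774)
√(I - 12021*2) = √(-9774 - 12021*2) = √(-9774 - 24042) = √(-33816) = 2*I*√8454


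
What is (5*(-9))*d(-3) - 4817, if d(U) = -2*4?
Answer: -4457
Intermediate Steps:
d(U) = -8
(5*(-9))*d(-3) - 4817 = (5*(-9))*(-8) - 4817 = -45*(-8) - 4817 = 360 - 4817 = -4457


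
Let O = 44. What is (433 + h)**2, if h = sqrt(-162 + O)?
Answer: (433 + I*sqrt(118))**2 ≈ 1.8737e+5 + 9407.2*I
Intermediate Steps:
h = I*sqrt(118) (h = sqrt(-162 + 44) = sqrt(-118) = I*sqrt(118) ≈ 10.863*I)
(433 + h)**2 = (433 + I*sqrt(118))**2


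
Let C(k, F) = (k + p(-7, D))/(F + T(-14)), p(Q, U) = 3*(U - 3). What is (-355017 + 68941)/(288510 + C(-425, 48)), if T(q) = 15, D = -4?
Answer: -4505697/4543921 ≈ -0.99159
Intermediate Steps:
p(Q, U) = -9 + 3*U (p(Q, U) = 3*(-3 + U) = -9 + 3*U)
C(k, F) = (-21 + k)/(15 + F) (C(k, F) = (k + (-9 + 3*(-4)))/(F + 15) = (k + (-9 - 12))/(15 + F) = (k - 21)/(15 + F) = (-21 + k)/(15 + F))
(-355017 + 68941)/(288510 + C(-425, 48)) = (-355017 + 68941)/(288510 + (-21 - 425)/(15 + 48)) = -286076/(288510 - 446/63) = -286076/18175684/63 = -286076*63/18175684 = -4505697/4543921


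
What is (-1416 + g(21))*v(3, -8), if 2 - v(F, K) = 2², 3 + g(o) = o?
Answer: 2796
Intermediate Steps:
g(o) = -3 + o
v(F, K) = -2 (v(F, K) = 2 - 1*2² = 2 - 1*4 = 2 - 4 = -2)
(-1416 + g(21))*v(3, -8) = (-1416 + (-3 + 21))*(-2) = (-1416 + 18)*(-2) = -1398*(-2) = 2796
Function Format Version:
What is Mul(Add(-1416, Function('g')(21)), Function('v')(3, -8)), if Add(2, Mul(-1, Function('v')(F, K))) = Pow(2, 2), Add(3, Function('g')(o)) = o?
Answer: 2796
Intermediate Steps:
Function('g')(o) = Add(-3, o)
Function('v')(F, K) = -2 (Function('v')(F, K) = Add(2, Mul(-1, Pow(2, 2))) = Add(2, Mul(-1, 4)) = Add(2, -4) = -2)
Mul(Add(-1416, Function('g')(21)), Function('v')(3, -8)) = Mul(Add(-1416, Add(-3, 21)), -2) = Mul(Add(-1416, 18), -2) = Mul(-1398, -2) = 2796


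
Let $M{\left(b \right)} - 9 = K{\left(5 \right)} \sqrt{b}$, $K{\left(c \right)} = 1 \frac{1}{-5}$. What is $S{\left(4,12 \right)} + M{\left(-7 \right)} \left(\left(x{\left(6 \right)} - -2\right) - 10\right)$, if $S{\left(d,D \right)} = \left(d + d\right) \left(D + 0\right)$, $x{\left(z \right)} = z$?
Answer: $78 + \frac{2 i \sqrt{7}}{5} \approx 78.0 + 1.0583 i$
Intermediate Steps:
$K{\left(c \right)} = - \frac{1}{5}$ ($K{\left(c \right)} = 1 \left(- \frac{1}{5}\right) = - \frac{1}{5}$)
$S{\left(d,D \right)} = 2 D d$ ($S{\left(d,D \right)} = 2 d D = 2 D d$)
$M{\left(b \right)} = 9 - \frac{\sqrt{b}}{5}$
$S{\left(4,12 \right)} + M{\left(-7 \right)} \left(\left(x{\left(6 \right)} - -2\right) - 10\right) = 2 \cdot 12 \cdot 4 + \left(9 - \frac{\sqrt{-7}}{5}\right) \left(\left(6 - -2\right) - 10\right) = 96 + \left(9 - \frac{i \sqrt{7}}{5}\right) \left(\left(6 + 2\right) - 10\right) = 96 + \left(9 - \frac{i \sqrt{7}}{5}\right) \left(8 - 10\right) = 96 + \left(9 - \frac{i \sqrt{7}}{5}\right) \left(-2\right) = 96 - \left(18 - \frac{2 i \sqrt{7}}{5}\right) = 78 + \frac{2 i \sqrt{7}}{5}$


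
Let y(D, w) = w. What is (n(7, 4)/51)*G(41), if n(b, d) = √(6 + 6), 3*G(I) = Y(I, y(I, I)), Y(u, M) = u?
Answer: 82*√3/153 ≈ 0.92829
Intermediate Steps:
G(I) = I/3
n(b, d) = 2*√3 (n(b, d) = √12 = 2*√3)
(n(7, 4)/51)*G(41) = ((2*√3)/51)*((⅓)*41) = ((2*√3)*(1/51))*(41/3) = (2*√3/51)*(41/3) = 82*√3/153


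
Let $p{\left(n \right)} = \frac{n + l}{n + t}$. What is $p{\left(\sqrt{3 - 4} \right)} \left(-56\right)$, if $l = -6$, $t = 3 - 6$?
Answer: $- \frac{532}{5} - \frac{84 i}{5} \approx -106.4 - 16.8 i$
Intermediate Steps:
$t = -3$ ($t = 3 - 6 = -3$)
$p{\left(n \right)} = \frac{-6 + n}{-3 + n}$ ($p{\left(n \right)} = \frac{n - 6}{n - 3} = \frac{-6 + n}{-3 + n}$)
$p{\left(\sqrt{3 - 4} \right)} \left(-56\right) = \frac{-6 + \sqrt{3 - 4}}{-3 + \sqrt{3 - 4}} \left(-56\right) = \frac{-6 + \sqrt{-1}}{-3 + \sqrt{-1}} \left(-56\right) = \frac{-6 + i}{-3 + i} \left(-56\right) = \frac{-3 - i}{10} \left(-6 + i\right) \left(-56\right) = \frac{\left(-6 + i\right) \left(-3 - i\right)}{10} \left(-56\right) = - \frac{28 \left(-6 + i\right) \left(-3 - i\right)}{5}$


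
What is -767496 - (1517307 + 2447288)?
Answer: -4732091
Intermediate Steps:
-767496 - (1517307 + 2447288) = -767496 - 1*3964595 = -767496 - 3964595 = -4732091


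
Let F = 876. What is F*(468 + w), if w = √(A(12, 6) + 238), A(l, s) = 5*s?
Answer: 409968 + 1752*√67 ≈ 4.2431e+5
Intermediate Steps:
w = 2*√67 (w = √(5*6 + 238) = √(30 + 238) = √268 = 2*√67 ≈ 16.371)
F*(468 + w) = 876*(468 + 2*√67) = 409968 + 1752*√67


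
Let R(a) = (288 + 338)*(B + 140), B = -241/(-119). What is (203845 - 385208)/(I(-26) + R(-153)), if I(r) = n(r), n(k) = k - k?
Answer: -21582197/10580026 ≈ -2.0399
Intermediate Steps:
B = 241/119 (B = -241*(-1/119) = 241/119 ≈ 2.0252)
R(a) = 10580026/119 (R(a) = (288 + 338)*(241/119 + 140) = 626*(16901/119) = 10580026/119)
n(k) = 0
I(r) = 0
(203845 - 385208)/(I(-26) + R(-153)) = (203845 - 385208)/(0 + 10580026/119) = -181363/10580026/119 = -181363*119/10580026 = -21582197/10580026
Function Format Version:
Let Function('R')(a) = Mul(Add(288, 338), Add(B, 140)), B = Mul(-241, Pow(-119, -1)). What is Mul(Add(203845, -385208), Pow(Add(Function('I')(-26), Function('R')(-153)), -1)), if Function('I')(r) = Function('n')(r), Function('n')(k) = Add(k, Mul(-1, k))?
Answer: Rational(-21582197, 10580026) ≈ -2.0399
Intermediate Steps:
B = Rational(241, 119) (B = Mul(-241, Rational(-1, 119)) = Rational(241, 119) ≈ 2.0252)
Function('R')(a) = Rational(10580026, 119) (Function('R')(a) = Mul(Add(288, 338), Add(Rational(241, 119), 140)) = Mul(626, Rational(16901, 119)) = Rational(10580026, 119))
Function('n')(k) = 0
Function('I')(r) = 0
Mul(Add(203845, -385208), Pow(Add(Function('I')(-26), Function('R')(-153)), -1)) = Mul(Add(203845, -385208), Pow(Add(0, Rational(10580026, 119)), -1)) = Mul(-181363, Pow(Rational(10580026, 119), -1)) = Mul(-181363, Rational(119, 10580026)) = Rational(-21582197, 10580026)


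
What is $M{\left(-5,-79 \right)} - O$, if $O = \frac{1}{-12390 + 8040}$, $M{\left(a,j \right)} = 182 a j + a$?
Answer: $\frac{312699751}{4350} \approx 71885.0$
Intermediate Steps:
$M{\left(a,j \right)} = a + 182 a j$ ($M{\left(a,j \right)} = 182 a j + a = a + 182 a j$)
$O = - \frac{1}{4350}$ ($O = \frac{1}{-4350} = - \frac{1}{4350} \approx -0.00022989$)
$M{\left(-5,-79 \right)} - O = - 5 \left(1 + 182 \left(-79\right)\right) - - \frac{1}{4350} = - 5 \left(1 - 14378\right) + \frac{1}{4350} = \left(-5\right) \left(-14377\right) + \frac{1}{4350} = 71885 + \frac{1}{4350} = \frac{312699751}{4350}$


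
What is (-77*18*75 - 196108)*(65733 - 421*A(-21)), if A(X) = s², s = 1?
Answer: -19597388096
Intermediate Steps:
A(X) = 1 (A(X) = 1² = 1)
(-77*18*75 - 196108)*(65733 - 421*A(-21)) = (-77*18*75 - 196108)*(65733 - 421*1) = (-1386*75 - 196108)*(65733 - 421) = (-103950 - 196108)*65312 = -300058*65312 = -19597388096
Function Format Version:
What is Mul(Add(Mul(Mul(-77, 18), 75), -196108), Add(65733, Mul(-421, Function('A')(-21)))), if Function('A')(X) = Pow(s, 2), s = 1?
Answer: -19597388096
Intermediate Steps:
Function('A')(X) = 1 (Function('A')(X) = Pow(1, 2) = 1)
Mul(Add(Mul(Mul(-77, 18), 75), -196108), Add(65733, Mul(-421, Function('A')(-21)))) = Mul(Add(Mul(Mul(-77, 18), 75), -196108), Add(65733, Mul(-421, 1))) = Mul(Add(Mul(-1386, 75), -196108), Add(65733, -421)) = Mul(Add(-103950, -196108), 65312) = Mul(-300058, 65312) = -19597388096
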